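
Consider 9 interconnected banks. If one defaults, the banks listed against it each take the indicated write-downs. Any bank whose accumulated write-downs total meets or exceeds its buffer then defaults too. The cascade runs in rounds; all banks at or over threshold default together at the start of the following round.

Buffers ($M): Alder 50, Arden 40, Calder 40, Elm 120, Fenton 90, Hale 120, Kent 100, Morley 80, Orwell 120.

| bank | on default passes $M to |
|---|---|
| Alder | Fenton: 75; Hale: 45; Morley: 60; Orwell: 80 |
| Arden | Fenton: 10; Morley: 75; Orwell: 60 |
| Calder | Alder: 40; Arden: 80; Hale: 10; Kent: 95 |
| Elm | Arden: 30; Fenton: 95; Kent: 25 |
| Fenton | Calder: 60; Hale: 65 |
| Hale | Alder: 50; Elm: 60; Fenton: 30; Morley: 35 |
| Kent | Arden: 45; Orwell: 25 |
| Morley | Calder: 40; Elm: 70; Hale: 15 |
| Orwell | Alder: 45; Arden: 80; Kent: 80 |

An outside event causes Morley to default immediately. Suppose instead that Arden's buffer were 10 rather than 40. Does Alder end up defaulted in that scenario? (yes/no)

With Arden's buffer at 10:
Round 1 — Morley defaults (initial).
  Calder: +40 → 40 ≥ 40
  Elm: +70 → 70 < 120
  Hale: +15 → 15 < 120
Round 2 — Calder defaults.
  Alder: +40 → 40 < 50
  Arden: +80 → 80 ≥ 10
  Hale: +10 → 25 < 120
  Kent: +95 → 95 < 100
Round 3 — Arden defaults.
  Fenton: +10 → 10 < 90
  Orwell: +60 → 60 < 120
No further defaults.

no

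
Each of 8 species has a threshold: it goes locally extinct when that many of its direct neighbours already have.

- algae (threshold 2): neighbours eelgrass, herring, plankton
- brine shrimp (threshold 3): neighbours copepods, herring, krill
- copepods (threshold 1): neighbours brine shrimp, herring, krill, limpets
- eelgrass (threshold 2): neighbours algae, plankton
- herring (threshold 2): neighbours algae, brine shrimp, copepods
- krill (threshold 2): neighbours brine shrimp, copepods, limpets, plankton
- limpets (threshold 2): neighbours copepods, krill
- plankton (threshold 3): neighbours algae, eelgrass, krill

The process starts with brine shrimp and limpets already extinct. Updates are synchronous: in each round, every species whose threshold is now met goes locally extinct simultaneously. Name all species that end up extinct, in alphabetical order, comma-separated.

Round 1 — brine shrimp, limpets go locally extinct (initial).
Round 2 — checking thresholds:
  copepods: 2 of 4 neighbours ≥ 1, goes locally extinct.
  herring: 1 of 3 neighbours < 2, not yet.
  krill: 2 of 4 neighbours ≥ 2, goes locally extinct.
Round 3 — checking thresholds:
  herring: 2 of 3 neighbours ≥ 2, goes locally extinct.
  plankton: 1 of 3 neighbours < 3, not yet.
Round 4 — no new extinctions; cascade stops.

brine shrimp, copepods, herring, krill, limpets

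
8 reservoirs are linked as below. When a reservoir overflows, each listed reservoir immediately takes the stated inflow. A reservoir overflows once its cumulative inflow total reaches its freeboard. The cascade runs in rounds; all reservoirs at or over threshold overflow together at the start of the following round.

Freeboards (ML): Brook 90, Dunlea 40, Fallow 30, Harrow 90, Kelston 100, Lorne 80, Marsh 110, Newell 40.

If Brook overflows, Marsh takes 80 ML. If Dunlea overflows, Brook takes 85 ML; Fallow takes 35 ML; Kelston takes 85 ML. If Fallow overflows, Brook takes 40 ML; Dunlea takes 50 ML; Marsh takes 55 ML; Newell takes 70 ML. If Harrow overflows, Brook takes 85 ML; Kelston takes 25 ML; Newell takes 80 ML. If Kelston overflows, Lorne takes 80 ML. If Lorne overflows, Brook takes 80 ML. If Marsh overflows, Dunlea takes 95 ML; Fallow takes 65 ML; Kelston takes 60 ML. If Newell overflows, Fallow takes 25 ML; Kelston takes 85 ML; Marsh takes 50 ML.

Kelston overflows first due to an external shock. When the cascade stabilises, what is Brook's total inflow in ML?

Round 1 — Kelston overflows (initial).
  Lorne: +80 → 80 ≥ 80
Round 2 — Lorne overflows.
  Brook: +80 → 80 < 90
No further overflows.

80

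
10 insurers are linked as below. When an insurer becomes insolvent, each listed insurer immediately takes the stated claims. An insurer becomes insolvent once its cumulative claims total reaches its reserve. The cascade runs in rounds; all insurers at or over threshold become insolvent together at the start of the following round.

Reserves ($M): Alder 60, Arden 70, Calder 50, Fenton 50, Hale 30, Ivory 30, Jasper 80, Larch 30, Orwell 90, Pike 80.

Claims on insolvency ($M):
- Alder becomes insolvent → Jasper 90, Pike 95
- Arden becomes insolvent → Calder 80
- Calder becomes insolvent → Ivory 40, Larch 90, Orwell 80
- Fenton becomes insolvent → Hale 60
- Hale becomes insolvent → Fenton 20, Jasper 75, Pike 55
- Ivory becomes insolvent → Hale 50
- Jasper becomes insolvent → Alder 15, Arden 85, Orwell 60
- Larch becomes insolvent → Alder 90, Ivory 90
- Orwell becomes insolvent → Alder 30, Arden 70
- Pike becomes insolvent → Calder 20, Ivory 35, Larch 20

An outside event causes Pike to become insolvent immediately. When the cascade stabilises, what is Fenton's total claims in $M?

20

Round 1 — Pike becomes insolvent (initial).
  Calder: +20 → 20 < 50
  Ivory: +35 → 35 ≥ 30
  Larch: +20 → 20 < 30
Round 2 — Ivory becomes insolvent.
  Hale: +50 → 50 ≥ 30
Round 3 — Hale becomes insolvent.
  Fenton: +20 → 20 < 50
  Jasper: +75 → 75 < 80
No further insolvencies.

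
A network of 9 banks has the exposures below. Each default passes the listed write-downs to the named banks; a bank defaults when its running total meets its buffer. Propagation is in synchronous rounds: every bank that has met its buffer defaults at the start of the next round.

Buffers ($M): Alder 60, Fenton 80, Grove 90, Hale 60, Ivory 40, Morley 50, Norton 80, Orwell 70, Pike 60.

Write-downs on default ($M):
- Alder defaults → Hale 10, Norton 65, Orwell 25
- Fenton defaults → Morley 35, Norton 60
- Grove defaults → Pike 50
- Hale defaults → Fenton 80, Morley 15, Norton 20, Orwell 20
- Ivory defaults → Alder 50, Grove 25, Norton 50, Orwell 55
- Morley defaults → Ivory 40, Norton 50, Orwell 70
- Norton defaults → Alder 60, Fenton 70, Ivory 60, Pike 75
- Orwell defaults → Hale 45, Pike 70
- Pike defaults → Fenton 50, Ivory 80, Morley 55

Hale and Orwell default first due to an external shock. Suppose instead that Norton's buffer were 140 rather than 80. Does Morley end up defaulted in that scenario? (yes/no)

With Norton's buffer at 140:
Round 1 — Hale, Orwell default (initial).
  Fenton: +80 → 80 ≥ 80
  Morley: +15 → 15 < 50
  Norton: +20 → 20 < 140
  Pike: +70 → 70 ≥ 60
Round 2 — Fenton, Pike default.
  Ivory: +80 → 80 ≥ 40
  Morley: +35+55 → 105 ≥ 50
  Norton: +60 → 80 < 140
Round 3 — Ivory, Morley default.
  Alder: +50 → 50 < 60
  Grove: +25 → 25 < 90
  Norton: +50+50 → 180 ≥ 140
Round 4 — Norton defaults.
  Alder: +60 → 110 ≥ 60
Round 5 — Alder defaults.
No further defaults.

yes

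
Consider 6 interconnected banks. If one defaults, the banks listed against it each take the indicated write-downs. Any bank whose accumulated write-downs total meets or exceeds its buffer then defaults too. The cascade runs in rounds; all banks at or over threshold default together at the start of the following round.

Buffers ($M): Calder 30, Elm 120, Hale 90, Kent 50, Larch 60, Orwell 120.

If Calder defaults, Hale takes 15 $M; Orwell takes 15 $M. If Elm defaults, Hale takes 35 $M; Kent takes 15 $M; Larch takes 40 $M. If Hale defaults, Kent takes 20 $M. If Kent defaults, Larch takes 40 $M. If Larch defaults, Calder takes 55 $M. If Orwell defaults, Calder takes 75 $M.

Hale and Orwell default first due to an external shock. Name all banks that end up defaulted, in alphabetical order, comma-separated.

Calder, Hale, Orwell

Round 1 — Hale, Orwell default (initial).
  Calder: +75 → 75 ≥ 30
  Kent: +20 → 20 < 50
Round 2 — Calder defaults.
No further defaults.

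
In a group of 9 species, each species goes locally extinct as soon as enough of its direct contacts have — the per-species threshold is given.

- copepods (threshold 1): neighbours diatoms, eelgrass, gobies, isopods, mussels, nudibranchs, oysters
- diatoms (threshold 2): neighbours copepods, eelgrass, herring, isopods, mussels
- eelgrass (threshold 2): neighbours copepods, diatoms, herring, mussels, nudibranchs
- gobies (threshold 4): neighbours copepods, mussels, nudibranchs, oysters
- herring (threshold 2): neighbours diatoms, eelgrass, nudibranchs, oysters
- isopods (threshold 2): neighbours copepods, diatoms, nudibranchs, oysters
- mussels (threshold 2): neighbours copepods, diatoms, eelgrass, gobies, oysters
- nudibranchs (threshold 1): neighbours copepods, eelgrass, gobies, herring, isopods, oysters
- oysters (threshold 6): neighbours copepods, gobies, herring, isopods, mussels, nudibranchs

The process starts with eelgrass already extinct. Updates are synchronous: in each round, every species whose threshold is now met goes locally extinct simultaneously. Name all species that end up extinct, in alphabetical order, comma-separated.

copepods, diatoms, eelgrass, herring, isopods, mussels, nudibranchs

Round 1 — eelgrass goes locally extinct (initial).
Round 2 — checking thresholds:
  copepods: 1 of 7 neighbours ≥ 1, goes locally extinct.
  diatoms: 1 of 5 neighbours < 2, holds.
  herring: 1 of 4 neighbours < 2, holds.
  mussels: 1 of 5 neighbours < 2, holds.
  nudibranchs: 1 of 6 neighbours ≥ 1, goes locally extinct.
Round 3 — checking thresholds:
  diatoms: 2 of 5 neighbours ≥ 2, goes locally extinct.
  gobies: 2 of 4 neighbours < 4, holds.
  herring: 2 of 4 neighbours ≥ 2, goes locally extinct.
  isopods: 2 of 4 neighbours ≥ 2, goes locally extinct.
  mussels: 2 of 5 neighbours ≥ 2, goes locally extinct.
  oysters: 2 of 6 neighbours < 6, holds.
Round 4 — no new extinctions; cascade stops.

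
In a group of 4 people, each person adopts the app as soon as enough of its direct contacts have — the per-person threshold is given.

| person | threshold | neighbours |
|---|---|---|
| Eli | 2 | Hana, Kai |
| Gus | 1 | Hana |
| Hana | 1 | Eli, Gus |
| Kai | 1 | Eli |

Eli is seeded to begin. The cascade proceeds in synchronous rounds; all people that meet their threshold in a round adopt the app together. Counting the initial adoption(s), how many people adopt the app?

4

Round 1 — Eli adopts the app (initial).
Round 2 — checking thresholds:
  Hana: 1 of 2 neighbours ≥ 1, adopts the app.
  Kai: 1 of 1 neighbours ≥ 1, adopts the app.
Round 3 — checking thresholds:
  Gus: 1 of 1 neighbours ≥ 1, adopts the app.
Round 4 — no new adoptions; cascade stops.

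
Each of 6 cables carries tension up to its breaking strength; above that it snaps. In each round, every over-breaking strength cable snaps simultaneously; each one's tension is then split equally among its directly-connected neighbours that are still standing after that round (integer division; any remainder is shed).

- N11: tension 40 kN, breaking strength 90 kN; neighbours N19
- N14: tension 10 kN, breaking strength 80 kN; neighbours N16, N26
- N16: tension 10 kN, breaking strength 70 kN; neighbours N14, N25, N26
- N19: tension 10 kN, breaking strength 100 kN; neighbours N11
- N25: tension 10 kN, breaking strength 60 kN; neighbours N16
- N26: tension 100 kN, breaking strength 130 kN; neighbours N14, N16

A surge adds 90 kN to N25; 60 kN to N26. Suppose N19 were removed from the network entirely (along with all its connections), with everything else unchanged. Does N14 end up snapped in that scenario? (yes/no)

With N19 removed:
Round 1 — N25 at 100 > 60; N26 at 160 > 130. N25, N26 snap.
  N25 sheds 100 kN to N16: 100 each.
    N16: 10+100 = 110 > 70
  N26 sheds 160 kN to N14, N16: 80 each.
    N14: 10+80 = 90 > 80
    N16: 110+80 = 190 > 70
Round 2 — N14, N16 snap.
  N14 sheds 90 kN: no online neighbours, lost.
  N16 sheds 190 kN: no online neighbours, lost.
No further breaks.

yes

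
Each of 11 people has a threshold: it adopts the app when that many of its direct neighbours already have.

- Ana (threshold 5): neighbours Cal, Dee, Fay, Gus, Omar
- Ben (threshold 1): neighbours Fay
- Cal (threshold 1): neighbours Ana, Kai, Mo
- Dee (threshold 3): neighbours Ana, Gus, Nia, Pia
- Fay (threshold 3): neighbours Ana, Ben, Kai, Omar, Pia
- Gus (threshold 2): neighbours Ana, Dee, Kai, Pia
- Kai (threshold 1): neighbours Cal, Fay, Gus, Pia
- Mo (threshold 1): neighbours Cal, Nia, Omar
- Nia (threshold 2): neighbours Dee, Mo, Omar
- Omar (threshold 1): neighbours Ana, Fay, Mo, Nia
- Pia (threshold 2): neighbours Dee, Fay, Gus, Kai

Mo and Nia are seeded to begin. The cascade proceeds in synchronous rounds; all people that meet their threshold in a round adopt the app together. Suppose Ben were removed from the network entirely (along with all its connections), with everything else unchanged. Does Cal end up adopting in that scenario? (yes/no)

With Ben removed:
Round 1 — Mo, Nia adopt the app (initial).
Round 2 — checking thresholds:
  Cal: 1 of 3 neighbours ≥ 1, adopts the app.
  Dee: 1 of 4 neighbours < 3, not yet.
  Omar: 2 of 4 neighbours ≥ 1, adopts the app.
Round 3 — checking thresholds:
  Ana: 2 of 5 neighbours < 5, not yet.
  Dee: 1 of 4 neighbours < 3, not yet.
  Fay: 1 of 4 neighbours < 3, not yet.
  Kai: 1 of 4 neighbours ≥ 1, adopts the app.
Round 4 — no new adoptions; cascade stops.

yes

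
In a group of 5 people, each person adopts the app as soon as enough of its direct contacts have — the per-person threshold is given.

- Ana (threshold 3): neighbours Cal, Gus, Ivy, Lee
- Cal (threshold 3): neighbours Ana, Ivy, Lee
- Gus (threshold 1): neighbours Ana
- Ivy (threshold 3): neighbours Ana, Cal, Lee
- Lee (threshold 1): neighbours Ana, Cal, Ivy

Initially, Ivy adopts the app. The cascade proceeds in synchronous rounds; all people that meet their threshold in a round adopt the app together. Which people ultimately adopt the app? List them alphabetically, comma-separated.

Round 1 — Ivy adopts the app (initial).
Round 2 — checking thresholds:
  Ana: 1 of 4 neighbours < 3, not yet.
  Cal: 1 of 3 neighbours < 3, not yet.
  Lee: 1 of 3 neighbours ≥ 1, adopts the app.
Round 3 — no new adoptions; cascade stops.

Ivy, Lee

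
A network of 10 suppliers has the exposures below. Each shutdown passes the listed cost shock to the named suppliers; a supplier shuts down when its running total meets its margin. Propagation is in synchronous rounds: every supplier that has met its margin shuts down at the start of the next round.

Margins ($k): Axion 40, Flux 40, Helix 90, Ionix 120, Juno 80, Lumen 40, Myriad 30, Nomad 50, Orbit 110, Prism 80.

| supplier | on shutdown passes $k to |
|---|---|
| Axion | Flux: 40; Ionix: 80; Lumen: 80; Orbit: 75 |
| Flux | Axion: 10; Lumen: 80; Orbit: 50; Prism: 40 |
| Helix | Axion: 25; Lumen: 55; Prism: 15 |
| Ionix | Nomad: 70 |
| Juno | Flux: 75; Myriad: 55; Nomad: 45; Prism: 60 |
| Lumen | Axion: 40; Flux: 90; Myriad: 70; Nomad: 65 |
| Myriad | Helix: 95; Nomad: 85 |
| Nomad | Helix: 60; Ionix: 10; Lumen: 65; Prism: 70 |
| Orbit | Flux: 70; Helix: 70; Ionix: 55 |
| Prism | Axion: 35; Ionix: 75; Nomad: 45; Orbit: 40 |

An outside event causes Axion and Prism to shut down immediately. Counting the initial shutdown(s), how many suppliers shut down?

Round 1 — Axion, Prism shut down (initial).
  Flux: +40 → 40 ≥ 40
  Ionix: +80+75 → 155 ≥ 120
  Lumen: +80 → 80 ≥ 40
  Nomad: +45 → 45 < 50
  Orbit: +75+40 → 115 ≥ 110
Round 2 — Flux, Ionix, Lumen, Orbit shut down.
  Helix: +70 → 70 < 90
  Myriad: +70 → 70 ≥ 30
  Nomad: +70+65 → 180 ≥ 50
Round 3 — Myriad, Nomad shut down.
  Helix: +95+60 → 225 ≥ 90
Round 4 — Helix shuts down.
No further shutdowns.

9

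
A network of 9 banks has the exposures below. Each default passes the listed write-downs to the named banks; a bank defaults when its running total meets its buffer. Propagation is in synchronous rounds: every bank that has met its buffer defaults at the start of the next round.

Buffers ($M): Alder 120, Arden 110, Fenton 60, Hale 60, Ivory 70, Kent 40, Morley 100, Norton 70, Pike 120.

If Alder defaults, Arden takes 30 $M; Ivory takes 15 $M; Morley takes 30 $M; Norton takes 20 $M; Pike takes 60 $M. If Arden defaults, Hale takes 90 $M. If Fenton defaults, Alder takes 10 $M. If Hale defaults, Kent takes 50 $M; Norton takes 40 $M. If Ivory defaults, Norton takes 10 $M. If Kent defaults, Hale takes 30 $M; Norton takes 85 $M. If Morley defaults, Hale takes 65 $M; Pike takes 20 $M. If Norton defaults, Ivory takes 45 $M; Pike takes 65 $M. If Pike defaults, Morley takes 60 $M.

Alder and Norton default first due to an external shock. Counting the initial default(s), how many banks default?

Round 1 — Alder, Norton default (initial).
  Arden: +30 → 30 < 110
  Ivory: +15+45 → 60 < 70
  Morley: +30 → 30 < 100
  Pike: +60+65 → 125 ≥ 120
Round 2 — Pike defaults.
  Morley: +60 → 90 < 100
No further defaults.

3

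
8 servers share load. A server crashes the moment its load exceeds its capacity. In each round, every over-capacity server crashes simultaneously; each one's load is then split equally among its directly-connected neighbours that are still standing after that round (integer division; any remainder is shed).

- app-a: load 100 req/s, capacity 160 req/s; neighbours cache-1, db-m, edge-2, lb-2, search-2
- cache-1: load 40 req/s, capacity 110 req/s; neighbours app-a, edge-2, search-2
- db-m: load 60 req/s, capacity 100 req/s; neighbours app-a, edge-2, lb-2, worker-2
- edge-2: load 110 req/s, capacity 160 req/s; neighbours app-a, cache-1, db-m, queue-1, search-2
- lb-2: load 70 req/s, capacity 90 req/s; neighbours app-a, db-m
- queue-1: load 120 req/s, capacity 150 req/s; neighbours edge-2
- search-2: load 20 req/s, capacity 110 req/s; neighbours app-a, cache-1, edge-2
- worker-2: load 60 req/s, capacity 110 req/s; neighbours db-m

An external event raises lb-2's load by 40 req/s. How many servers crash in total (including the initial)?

7

Round 1 — lb-2 at 110 > 90. lb-2 crashes.
  lb-2 sheds 110 req/s to app-a, db-m: 55 each.
    app-a: 100+55 = 155 ≤ 160
    db-m: 60+55 = 115 > 100
Round 2 — db-m crashes.
  db-m sheds 115 req/s to app-a, edge-2, worker-2: 38 each (1 lost).
    app-a: 155+38 = 193 > 160
    edge-2: 110+38 = 148 ≤ 160
    worker-2: 60+38 = 98 ≤ 110
Round 3 — app-a crashes.
  app-a sheds 193 req/s to cache-1, edge-2, search-2: 64 each (1 lost).
    cache-1: 40+64 = 104 ≤ 110
    edge-2: 148+64 = 212 > 160
    search-2: 20+64 = 84 ≤ 110
Round 4 — edge-2 crashes.
  edge-2 sheds 212 req/s to cache-1, queue-1, search-2: 70 each (2 lost).
    cache-1: 104+70 = 174 > 110
    queue-1: 120+70 = 190 > 150
    search-2: 84+70 = 154 > 110
Round 5 — cache-1, queue-1, search-2 crash.
  cache-1 sheds 174 req/s: no online neighbours, lost.
  queue-1 sheds 190 req/s: no online neighbours, lost.
  search-2 sheds 154 req/s: no online neighbours, lost.
No further crashes.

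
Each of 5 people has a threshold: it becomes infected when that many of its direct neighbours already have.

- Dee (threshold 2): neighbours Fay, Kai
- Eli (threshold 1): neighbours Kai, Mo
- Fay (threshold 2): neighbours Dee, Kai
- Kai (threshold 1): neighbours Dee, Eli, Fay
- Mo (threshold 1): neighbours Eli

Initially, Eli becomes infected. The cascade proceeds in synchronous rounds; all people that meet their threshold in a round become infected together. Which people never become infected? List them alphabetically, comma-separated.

Dee, Fay

Round 1 — Eli becomes infected (initial).
Round 2 — checking thresholds:
  Kai: 1 of 3 neighbours ≥ 1, becomes infected.
  Mo: 1 of 1 neighbours ≥ 1, becomes infected.
Round 3 — no new infections; cascade stops.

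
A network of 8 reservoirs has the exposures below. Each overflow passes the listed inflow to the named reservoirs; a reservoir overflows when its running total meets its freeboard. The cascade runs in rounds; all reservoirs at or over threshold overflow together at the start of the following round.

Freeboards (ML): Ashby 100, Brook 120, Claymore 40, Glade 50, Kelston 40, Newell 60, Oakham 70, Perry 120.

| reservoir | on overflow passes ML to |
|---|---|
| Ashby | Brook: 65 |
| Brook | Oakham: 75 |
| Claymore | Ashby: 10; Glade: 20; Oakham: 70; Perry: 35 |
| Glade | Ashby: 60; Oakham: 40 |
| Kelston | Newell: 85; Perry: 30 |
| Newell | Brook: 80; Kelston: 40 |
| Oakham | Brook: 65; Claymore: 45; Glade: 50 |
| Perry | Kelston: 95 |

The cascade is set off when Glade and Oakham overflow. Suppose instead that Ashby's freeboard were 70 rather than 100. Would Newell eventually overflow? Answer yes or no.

no

With Ashby's freeboard at 70:
Round 1 — Glade, Oakham overflow (initial).
  Ashby: +60 → 60 < 70
  Brook: +65 → 65 < 120
  Claymore: +45 → 45 ≥ 40
Round 2 — Claymore overflows.
  Ashby: +10 → 70 ≥ 70
  Perry: +35 → 35 < 120
Round 3 — Ashby overflows.
  Brook: +65 → 130 ≥ 120
Round 4 — Brook overflows.
No further overflows.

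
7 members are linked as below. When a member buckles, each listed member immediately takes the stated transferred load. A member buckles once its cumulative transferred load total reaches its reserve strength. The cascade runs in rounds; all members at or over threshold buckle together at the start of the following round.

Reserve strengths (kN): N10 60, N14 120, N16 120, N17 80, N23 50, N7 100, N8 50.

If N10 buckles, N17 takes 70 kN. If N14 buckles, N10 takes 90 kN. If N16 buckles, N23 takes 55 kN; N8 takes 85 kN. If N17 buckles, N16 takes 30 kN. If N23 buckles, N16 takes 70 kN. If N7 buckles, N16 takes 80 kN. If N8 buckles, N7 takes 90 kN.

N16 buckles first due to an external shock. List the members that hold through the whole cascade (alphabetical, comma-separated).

N10, N14, N17, N7

Round 1 — N16 buckles (initial).
  N23: +55 → 55 ≥ 50
  N8: +85 → 85 ≥ 50
Round 2 — N23, N8 buckle.
  N7: +90 → 90 < 100
No further bucklings.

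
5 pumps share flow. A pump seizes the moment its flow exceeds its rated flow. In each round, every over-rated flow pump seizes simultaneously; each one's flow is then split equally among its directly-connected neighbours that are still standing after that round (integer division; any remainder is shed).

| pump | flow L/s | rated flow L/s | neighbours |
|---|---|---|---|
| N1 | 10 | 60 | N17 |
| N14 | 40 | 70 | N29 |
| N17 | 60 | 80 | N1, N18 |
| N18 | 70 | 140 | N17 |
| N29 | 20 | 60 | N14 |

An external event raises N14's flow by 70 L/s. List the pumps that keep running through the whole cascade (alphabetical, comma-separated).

Round 1 — N14 at 110 > 70. N14 seizes.
  N14 sheds 110 L/s to N29: 110 each.
    N29: 20+110 = 130 > 60
Round 2 — N29 seizes.
  N29 sheds 130 L/s: no online neighbours, lost.
No further seizures.

N1, N17, N18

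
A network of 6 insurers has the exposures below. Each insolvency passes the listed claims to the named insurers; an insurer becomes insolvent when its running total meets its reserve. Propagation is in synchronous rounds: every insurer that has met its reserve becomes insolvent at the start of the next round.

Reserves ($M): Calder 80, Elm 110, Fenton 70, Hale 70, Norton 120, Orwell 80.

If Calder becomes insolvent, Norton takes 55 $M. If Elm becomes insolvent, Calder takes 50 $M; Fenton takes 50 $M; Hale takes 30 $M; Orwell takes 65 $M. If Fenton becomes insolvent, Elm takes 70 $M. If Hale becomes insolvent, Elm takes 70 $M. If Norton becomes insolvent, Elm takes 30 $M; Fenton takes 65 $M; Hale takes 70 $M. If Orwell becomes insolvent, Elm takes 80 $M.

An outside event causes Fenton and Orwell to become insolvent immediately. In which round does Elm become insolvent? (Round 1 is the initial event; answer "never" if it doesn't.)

Round 1 — Fenton, Orwell become insolvent (initial).
  Elm: +70+80 → 150 ≥ 110
Round 2 — Elm becomes insolvent.
  Calder: +50 → 50 < 80
  Hale: +30 → 30 < 70
No further insolvencies.

2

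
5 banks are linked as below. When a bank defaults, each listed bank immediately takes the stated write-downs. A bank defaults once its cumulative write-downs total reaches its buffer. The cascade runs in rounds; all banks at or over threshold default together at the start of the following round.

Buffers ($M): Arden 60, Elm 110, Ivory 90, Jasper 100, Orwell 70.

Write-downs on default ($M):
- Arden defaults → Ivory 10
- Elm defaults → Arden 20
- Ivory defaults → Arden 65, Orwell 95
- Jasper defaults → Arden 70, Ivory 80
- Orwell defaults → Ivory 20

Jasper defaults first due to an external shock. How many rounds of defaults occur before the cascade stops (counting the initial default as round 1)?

4

Round 1 — Jasper defaults (initial).
  Arden: +70 → 70 ≥ 60
  Ivory: +80 → 80 < 90
Round 2 — Arden defaults.
  Ivory: +10 → 90 ≥ 90
Round 3 — Ivory defaults.
  Orwell: +95 → 95 ≥ 70
Round 4 — Orwell defaults.
No further defaults.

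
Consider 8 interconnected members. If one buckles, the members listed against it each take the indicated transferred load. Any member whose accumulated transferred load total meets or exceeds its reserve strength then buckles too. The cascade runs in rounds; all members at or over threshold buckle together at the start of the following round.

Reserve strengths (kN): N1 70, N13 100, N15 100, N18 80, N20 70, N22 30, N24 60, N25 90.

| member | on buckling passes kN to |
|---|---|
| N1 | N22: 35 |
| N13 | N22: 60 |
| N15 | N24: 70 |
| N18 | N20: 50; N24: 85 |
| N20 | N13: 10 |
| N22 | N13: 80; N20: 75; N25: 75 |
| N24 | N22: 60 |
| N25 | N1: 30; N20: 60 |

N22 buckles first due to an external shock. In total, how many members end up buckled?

2

Round 1 — N22 buckles (initial).
  N13: +80 → 80 < 100
  N20: +75 → 75 ≥ 70
  N25: +75 → 75 < 90
Round 2 — N20 buckles.
  N13: +10 → 90 < 100
No further bucklings.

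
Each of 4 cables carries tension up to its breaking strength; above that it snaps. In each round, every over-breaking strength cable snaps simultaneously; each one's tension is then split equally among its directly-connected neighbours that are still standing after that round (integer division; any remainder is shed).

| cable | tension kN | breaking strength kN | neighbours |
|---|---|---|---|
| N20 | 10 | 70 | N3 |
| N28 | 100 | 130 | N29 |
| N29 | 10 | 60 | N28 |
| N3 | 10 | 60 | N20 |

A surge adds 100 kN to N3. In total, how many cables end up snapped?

2

Round 1 — N3 at 110 > 60. N3 snaps.
  N3 sheds 110 kN to N20: 110 each.
    N20: 10+110 = 120 > 70
Round 2 — N20 snaps.
  N20 sheds 120 kN: no online neighbours, lost.
No further breaks.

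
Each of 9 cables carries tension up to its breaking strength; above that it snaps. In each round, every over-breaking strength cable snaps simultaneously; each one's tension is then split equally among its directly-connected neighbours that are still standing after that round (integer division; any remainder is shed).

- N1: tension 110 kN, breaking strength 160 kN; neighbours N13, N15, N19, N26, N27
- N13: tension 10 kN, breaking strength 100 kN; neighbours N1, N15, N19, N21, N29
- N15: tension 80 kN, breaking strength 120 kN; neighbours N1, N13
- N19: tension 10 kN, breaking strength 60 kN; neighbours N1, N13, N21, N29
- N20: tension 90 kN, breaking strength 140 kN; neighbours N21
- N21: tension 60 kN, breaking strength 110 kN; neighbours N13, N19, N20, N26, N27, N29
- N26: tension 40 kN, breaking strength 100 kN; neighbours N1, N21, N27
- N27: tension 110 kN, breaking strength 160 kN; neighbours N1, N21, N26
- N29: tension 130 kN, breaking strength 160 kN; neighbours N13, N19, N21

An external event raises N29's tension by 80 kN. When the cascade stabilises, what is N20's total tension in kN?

122

Round 1 — N29 at 210 > 160. N29 snaps.
  N29 sheds 210 kN to N13, N19, N21: 70 each.
    N13: 10+70 = 80 ≤ 100
    N19: 10+70 = 80 > 60
    N21: 60+70 = 130 > 110
Round 2 — N19, N21 snap.
  N19 sheds 80 kN to N1, N13: 40 each.
    N1: 110+40 = 150 ≤ 160
    N13: 80+40 = 120 > 100
  N21 sheds 130 kN to N13, N20, N26, N27: 32 each (2 lost).
    N13: 120+32 = 152 > 100
    N20: 90+32 = 122 ≤ 140
    N26: 40+32 = 72 ≤ 100
    N27: 110+32 = 142 ≤ 160
Round 3 — N13 snaps.
  N13 sheds 152 kN to N1, N15: 76 each.
    N1: 150+76 = 226 > 160
    N15: 80+76 = 156 > 120
Round 4 — N1, N15 snap.
  N1 sheds 226 kN to N26, N27: 113 each.
    N26: 72+113 = 185 > 100
    N27: 142+113 = 255 > 160
  N15 sheds 156 kN: no online neighbours, lost.
Round 5 — N26, N27 snap.
  N26 sheds 185 kN: no online neighbours, lost.
  N27 sheds 255 kN: no online neighbours, lost.
No further breaks.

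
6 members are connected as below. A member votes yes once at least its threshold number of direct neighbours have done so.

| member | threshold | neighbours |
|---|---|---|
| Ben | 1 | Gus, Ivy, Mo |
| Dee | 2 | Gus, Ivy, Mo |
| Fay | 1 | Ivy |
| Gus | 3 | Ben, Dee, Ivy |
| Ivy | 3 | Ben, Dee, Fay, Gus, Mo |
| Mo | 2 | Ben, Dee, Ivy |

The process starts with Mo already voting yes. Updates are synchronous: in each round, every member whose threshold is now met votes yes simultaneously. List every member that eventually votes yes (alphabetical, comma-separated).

Ben, Mo

Round 1 — Mo votes yes (initial).
Round 2 — checking thresholds:
  Ben: 1 of 3 neighbours ≥ 1, votes yes.
  Dee: 1 of 3 neighbours < 2, below threshold.
  Ivy: 1 of 5 neighbours < 3, below threshold.
Round 3 — no new yes votes; cascade stops.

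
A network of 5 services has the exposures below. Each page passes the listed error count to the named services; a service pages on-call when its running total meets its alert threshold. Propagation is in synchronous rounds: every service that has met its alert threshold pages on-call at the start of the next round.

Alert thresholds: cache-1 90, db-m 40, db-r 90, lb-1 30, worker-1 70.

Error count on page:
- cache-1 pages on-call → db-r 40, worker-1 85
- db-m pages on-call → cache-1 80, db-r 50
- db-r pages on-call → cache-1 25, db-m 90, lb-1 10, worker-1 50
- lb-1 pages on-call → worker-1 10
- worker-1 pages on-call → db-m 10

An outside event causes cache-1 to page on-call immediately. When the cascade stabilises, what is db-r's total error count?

40

Round 1 — cache-1 pages on-call (initial).
  db-r: +40 → 40 < 90
  worker-1: +85 → 85 ≥ 70
Round 2 — worker-1 pages on-call.
  db-m: +10 → 10 < 40
No further pages.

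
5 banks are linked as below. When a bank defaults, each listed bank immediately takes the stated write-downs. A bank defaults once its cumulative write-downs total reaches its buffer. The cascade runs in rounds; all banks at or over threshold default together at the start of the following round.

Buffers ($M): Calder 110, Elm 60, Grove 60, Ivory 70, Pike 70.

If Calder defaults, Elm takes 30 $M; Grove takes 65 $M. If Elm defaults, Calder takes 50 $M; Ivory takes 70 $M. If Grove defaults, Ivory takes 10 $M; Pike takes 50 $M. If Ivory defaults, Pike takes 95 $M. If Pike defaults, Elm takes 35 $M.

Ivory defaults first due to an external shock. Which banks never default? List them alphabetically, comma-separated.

Round 1 — Ivory defaults (initial).
  Pike: +95 → 95 ≥ 70
Round 2 — Pike defaults.
  Elm: +35 → 35 < 60
No further defaults.

Calder, Elm, Grove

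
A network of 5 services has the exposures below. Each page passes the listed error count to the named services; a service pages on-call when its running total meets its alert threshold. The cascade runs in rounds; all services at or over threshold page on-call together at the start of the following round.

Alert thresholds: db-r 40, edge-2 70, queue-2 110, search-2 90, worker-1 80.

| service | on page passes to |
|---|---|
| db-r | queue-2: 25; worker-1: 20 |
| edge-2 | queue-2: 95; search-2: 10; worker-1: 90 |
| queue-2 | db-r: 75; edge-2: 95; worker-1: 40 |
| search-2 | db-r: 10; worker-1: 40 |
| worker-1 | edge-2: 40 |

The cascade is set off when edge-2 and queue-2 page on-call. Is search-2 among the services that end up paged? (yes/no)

no

Round 1 — edge-2, queue-2 page on-call (initial).
  db-r: +75 → 75 ≥ 40
  search-2: +10 → 10 < 90
  worker-1: +90+40 → 130 ≥ 80
Round 2 — db-r, worker-1 page on-call.
No further pages.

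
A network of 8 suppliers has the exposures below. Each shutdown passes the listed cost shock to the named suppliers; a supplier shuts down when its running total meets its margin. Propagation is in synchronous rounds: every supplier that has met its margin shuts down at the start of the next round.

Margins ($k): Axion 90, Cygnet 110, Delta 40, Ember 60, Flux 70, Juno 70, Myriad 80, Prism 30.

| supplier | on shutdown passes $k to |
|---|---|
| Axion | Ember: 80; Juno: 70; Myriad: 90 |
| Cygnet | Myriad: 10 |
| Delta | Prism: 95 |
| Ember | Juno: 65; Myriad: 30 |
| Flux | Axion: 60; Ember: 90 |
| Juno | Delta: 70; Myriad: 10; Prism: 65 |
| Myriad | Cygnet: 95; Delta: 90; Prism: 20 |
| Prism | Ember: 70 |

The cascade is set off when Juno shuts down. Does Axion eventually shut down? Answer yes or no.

no

Round 1 — Juno shuts down (initial).
  Delta: +70 → 70 ≥ 40
  Myriad: +10 → 10 < 80
  Prism: +65 → 65 ≥ 30
Round 2 — Delta, Prism shut down.
  Ember: +70 → 70 ≥ 60
Round 3 — Ember shuts down.
  Myriad: +30 → 40 < 80
No further shutdowns.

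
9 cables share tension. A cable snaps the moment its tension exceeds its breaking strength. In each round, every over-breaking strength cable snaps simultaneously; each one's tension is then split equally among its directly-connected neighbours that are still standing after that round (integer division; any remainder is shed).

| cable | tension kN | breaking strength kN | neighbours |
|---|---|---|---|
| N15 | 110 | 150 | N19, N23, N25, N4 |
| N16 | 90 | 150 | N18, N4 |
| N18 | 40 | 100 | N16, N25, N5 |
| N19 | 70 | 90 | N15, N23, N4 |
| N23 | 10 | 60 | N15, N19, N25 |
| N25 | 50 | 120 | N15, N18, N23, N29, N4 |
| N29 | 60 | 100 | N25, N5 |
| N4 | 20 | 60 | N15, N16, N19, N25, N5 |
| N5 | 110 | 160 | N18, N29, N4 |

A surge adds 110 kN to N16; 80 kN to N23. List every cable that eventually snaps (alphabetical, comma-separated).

Round 1 — N16 at 200 > 150; N23 at 90 > 60. N16, N23 snap.
  N16 sheds 200 kN to N18, N4: 100 each.
    N18: 40+100 = 140 > 100
    N4: 20+100 = 120 > 60
  N23 sheds 90 kN to N15, N19, N25: 30 each.
    N15: 110+30 = 140 ≤ 150
    N19: 70+30 = 100 > 90
    N25: 50+30 = 80 ≤ 120
Round 2 — N18, N19, N4 snap.
  N18 sheds 140 kN to N25, N5: 70 each.
    N25: 80+70 = 150 > 120
    N5: 110+70 = 180 > 160
  N19 sheds 100 kN to N15: 100 each.
    N15: 140+100 = 240 > 150
  N4 sheds 120 kN to N15, N25, N5: 40 each.
    N15: 240+40 = 280 > 150
    N25: 150+40 = 190 > 120
    N5: 180+40 = 220 > 160
Round 3 — N15, N25, N5 snap.
  N15 sheds 280 kN: no online neighbours, lost.
  N25 sheds 190 kN to N29: 190 each.
    N29: 60+190 = 250 > 100
  N5 sheds 220 kN to N29: 220 each.
    N29: 250+220 = 470 > 100
Round 4 — N29 snaps.
  N29 sheds 470 kN: no online neighbours, lost.
No further breaks.

N15, N16, N18, N19, N23, N25, N29, N4, N5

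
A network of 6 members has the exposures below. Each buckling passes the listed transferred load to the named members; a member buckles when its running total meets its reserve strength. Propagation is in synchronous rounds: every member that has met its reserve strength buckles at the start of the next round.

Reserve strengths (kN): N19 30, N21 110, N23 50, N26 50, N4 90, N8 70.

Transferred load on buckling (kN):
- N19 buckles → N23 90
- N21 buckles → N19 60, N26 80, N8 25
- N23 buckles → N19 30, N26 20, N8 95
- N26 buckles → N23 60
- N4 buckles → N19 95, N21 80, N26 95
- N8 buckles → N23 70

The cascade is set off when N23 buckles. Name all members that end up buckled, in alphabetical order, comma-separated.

N19, N23, N8

Round 1 — N23 buckles (initial).
  N19: +30 → 30 ≥ 30
  N26: +20 → 20 < 50
  N8: +95 → 95 ≥ 70
Round 2 — N19, N8 buckle.
No further bucklings.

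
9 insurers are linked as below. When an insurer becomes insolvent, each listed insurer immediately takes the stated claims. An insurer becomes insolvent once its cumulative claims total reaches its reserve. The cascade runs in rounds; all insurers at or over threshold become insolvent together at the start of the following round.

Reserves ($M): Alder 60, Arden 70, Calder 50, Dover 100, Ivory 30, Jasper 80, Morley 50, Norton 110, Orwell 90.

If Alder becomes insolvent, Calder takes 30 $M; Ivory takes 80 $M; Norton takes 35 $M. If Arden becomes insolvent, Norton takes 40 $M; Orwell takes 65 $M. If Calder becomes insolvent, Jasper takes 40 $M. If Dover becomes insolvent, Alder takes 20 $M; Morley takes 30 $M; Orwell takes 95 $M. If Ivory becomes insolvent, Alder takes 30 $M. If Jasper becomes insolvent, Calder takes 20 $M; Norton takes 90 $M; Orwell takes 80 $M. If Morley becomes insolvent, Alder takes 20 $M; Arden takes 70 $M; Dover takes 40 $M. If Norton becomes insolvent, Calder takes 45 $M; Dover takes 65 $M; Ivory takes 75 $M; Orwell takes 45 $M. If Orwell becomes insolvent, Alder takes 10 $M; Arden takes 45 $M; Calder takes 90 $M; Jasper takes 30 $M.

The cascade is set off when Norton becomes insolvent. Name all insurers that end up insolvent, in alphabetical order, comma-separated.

Round 1 — Norton becomes insolvent (initial).
  Calder: +45 → 45 < 50
  Dover: +65 → 65 < 100
  Ivory: +75 → 75 ≥ 30
  Orwell: +45 → 45 < 90
Round 2 — Ivory becomes insolvent.
  Alder: +30 → 30 < 60
No further insolvencies.

Ivory, Norton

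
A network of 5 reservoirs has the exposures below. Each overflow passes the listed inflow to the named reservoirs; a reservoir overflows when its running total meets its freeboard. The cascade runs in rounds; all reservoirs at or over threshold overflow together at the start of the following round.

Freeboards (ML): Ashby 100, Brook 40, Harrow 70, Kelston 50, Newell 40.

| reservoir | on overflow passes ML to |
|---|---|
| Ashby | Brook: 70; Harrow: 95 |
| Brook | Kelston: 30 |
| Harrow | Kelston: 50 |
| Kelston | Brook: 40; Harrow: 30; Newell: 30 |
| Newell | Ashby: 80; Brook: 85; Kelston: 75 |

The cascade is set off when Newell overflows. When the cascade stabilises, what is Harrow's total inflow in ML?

Round 1 — Newell overflows (initial).
  Ashby: +80 → 80 < 100
  Brook: +85 → 85 ≥ 40
  Kelston: +75 → 75 ≥ 50
Round 2 — Brook, Kelston overflow.
  Harrow: +30 → 30 < 70
No further overflows.

30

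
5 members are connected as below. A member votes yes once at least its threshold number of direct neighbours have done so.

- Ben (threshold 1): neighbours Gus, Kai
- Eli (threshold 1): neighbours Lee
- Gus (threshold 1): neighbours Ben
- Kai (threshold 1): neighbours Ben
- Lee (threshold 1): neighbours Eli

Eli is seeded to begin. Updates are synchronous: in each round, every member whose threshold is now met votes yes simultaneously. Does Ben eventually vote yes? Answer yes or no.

no

Round 1 — Eli votes yes (initial).
Round 2 — checking thresholds:
  Lee: 1 of 1 neighbours ≥ 1, votes yes.
Round 3 — no new yes votes; cascade stops.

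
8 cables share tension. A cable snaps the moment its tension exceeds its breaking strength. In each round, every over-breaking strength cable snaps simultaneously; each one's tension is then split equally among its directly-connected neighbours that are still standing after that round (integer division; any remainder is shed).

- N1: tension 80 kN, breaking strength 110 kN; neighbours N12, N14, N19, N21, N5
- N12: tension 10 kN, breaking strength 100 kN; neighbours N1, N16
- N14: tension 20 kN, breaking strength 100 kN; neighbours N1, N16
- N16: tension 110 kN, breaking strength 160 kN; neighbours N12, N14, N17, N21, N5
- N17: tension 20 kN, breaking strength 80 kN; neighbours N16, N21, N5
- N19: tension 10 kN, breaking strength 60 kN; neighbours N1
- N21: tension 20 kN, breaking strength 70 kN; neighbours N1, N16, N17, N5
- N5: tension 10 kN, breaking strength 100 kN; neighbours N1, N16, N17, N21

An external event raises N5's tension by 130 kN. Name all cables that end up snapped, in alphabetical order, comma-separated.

Round 1 — N5 at 140 > 100. N5 snaps.
  N5 sheds 140 kN to N1, N16, N17, N21: 35 each.
    N1: 80+35 = 115 > 110
    N16: 110+35 = 145 ≤ 160
    N17: 20+35 = 55 ≤ 80
    N21: 20+35 = 55 ≤ 70
Round 2 — N1 snaps.
  N1 sheds 115 kN to N12, N14, N19, N21: 28 each (3 lost).
    N12: 10+28 = 38 ≤ 100
    N14: 20+28 = 48 ≤ 100
    N19: 10+28 = 38 ≤ 60
    N21: 55+28 = 83 > 70
Round 3 — N21 snaps.
  N21 sheds 83 kN to N16, N17: 41 each (1 lost).
    N16: 145+41 = 186 > 160
    N17: 55+41 = 96 > 80
Round 4 — N16, N17 snap.
  N16 sheds 186 kN to N12, N14: 93 each.
    N12: 38+93 = 131 > 100
    N14: 48+93 = 141 > 100
  N17 sheds 96 kN: no online neighbours, lost.
Round 5 — N12, N14 snap.
  N12 sheds 131 kN: no online neighbours, lost.
  N14 sheds 141 kN: no online neighbours, lost.
No further breaks.

N1, N12, N14, N16, N17, N21, N5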